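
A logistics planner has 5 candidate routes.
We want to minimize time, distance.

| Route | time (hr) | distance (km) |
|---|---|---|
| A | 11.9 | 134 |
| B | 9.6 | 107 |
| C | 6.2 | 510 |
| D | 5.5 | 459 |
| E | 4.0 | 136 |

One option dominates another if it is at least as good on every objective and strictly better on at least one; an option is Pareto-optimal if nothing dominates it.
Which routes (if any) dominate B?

A: worse on time (11.9 vs 9.6).
C: worse on distance (510 vs 107).
D: worse on distance (459 vs 107).
E: worse on distance (136 vs 107).
No option dominates B.

none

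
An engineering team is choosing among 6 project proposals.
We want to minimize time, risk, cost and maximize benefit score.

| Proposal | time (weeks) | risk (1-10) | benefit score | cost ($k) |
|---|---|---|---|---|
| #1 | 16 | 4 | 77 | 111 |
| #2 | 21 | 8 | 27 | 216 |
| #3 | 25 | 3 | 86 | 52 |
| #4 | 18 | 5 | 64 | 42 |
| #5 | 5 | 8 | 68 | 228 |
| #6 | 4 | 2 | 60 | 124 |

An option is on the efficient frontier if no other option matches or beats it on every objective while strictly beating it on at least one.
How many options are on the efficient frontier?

#1: not dominated.
#2: dominated by #1 (time 16≤21, risk 4≤8, benefit score 77≥27, cost 111≤216).
#3: not dominated (best benefit score).
#4: not dominated (best cost).
#5: not dominated.
#6: not dominated (best time).
Pareto-optimal: #1, #3, #4, #5, #6 → 5.

5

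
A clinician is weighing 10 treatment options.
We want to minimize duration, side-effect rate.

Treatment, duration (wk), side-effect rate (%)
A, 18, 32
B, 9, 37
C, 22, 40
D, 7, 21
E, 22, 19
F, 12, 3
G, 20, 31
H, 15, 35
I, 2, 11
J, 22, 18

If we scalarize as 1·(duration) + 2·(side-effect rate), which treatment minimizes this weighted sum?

F

A: 1·18 + 2·32 = 82
B: 1·9 + 2·37 = 83
C: 1·22 + 2·40 = 102
D: 1·7 + 2·21 = 49
E: 1·22 + 2·19 = 60
F: 1·12 + 2·3 = 18
G: 1·20 + 2·31 = 82
H: 1·15 + 2·35 = 85
I: 1·2 + 2·11 = 24
J: 1·22 + 2·18 = 58
Lowest: F at 18.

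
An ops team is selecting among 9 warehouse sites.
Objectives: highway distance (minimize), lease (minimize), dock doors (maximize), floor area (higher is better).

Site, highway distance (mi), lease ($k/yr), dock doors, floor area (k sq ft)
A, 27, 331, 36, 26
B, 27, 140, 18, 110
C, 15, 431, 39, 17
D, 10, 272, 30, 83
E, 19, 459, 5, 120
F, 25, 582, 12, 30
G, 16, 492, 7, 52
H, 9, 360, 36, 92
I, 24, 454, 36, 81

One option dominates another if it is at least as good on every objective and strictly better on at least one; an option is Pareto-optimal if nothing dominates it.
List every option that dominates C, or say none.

none

A: worse on highway distance (27 vs 15).
B: worse on highway distance (27 vs 15).
D: worse on dock doors (30 vs 39).
E: worse on highway distance (19 vs 15).
F: worse on highway distance (25 vs 15).
G: worse on highway distance (16 vs 15).
H: worse on dock doors (36 vs 39).
I: worse on highway distance (24 vs 15).
No option dominates C.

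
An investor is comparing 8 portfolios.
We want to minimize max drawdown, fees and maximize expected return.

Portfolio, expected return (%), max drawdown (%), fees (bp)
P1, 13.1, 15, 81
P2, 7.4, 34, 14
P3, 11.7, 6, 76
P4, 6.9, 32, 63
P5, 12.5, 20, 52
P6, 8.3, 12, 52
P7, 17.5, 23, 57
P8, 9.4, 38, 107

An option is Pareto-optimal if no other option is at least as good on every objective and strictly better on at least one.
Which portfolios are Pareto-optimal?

P1: not dominated.
P2: not dominated (best fees).
P3: not dominated (best max drawdown).
P4: dominated by P5 (expected return 12.5≥6.9, max drawdown 20≤32, fees 52≤63).
P5: not dominated.
P6: not dominated.
P7: not dominated (best expected return).
P8: dominated by P1 (expected return 13.1≥9.4, max drawdown 15≤38, fees 81≤107).

P1, P2, P3, P5, P6, P7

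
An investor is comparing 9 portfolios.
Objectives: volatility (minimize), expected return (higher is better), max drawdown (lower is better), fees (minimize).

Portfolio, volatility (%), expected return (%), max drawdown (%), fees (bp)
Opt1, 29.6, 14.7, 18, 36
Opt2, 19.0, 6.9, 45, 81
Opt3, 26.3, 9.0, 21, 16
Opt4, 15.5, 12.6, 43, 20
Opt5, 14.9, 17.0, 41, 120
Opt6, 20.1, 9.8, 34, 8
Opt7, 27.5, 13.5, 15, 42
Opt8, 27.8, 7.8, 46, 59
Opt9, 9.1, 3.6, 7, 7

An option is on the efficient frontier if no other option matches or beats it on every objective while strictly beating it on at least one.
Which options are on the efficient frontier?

Opt1, Opt3, Opt4, Opt5, Opt6, Opt7, Opt9

Opt1: not dominated.
Opt2: dominated by Opt4 (volatility 15.5≤19.0, expected return 12.6≥6.9, max drawdown 43≤45, fees 20≤81).
Opt3: not dominated.
Opt4: not dominated.
Opt5: not dominated (best expected return).
Opt6: not dominated.
Opt7: not dominated.
Opt8: dominated by Opt3 (volatility 26.3≤27.8, expected return 9.0≥7.8, max drawdown 21≤46, fees 16≤59).
Opt9: not dominated (best volatility).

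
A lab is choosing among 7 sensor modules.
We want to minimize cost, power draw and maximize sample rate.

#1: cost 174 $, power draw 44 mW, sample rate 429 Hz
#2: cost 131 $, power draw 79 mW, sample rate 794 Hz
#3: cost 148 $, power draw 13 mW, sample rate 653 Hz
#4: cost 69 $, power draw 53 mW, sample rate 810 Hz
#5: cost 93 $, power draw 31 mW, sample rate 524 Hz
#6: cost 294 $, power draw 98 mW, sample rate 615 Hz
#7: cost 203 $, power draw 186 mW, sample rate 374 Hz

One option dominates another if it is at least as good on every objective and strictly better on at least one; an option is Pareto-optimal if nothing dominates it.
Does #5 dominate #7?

#5 vs #7: cost 93≤203, power draw 31≤186, sample rate 524≥374 — #5 is at least as good on every objective with at least one strict improvement.

Yes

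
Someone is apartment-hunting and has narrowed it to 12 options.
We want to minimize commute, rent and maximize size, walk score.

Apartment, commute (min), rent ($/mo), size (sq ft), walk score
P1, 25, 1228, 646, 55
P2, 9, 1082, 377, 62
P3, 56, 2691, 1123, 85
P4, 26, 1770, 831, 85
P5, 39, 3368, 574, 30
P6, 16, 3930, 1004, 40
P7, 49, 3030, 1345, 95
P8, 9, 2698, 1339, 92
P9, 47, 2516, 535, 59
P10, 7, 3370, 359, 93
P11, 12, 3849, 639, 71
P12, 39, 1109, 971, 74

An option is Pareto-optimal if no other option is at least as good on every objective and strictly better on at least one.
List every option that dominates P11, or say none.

P8

P8: commute 9≤12, rent 2698≤3849, size 1339≥639, walk score 92≥71 — dominates P11.
Others (P1, P2, P3, P4, P5, P6, P7, P9, P10, P12) are each worse than P11 on at least one objective.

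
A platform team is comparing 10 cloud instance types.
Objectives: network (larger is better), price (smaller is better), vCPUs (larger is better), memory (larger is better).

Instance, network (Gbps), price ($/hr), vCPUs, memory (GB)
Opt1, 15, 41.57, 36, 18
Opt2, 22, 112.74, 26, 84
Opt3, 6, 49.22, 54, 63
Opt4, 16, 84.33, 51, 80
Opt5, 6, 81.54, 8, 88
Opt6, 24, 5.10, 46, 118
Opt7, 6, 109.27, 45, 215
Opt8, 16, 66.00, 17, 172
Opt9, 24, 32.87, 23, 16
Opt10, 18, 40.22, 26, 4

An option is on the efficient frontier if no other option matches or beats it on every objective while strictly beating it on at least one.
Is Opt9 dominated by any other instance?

Opt6 vs Opt9: network 24≥24, price 5.10≤32.87, vCPUs 46≥23, memory 118≥16 — Opt6 is at least as good on every objective and strictly better on at least one, so Opt6 dominates Opt9.

Yes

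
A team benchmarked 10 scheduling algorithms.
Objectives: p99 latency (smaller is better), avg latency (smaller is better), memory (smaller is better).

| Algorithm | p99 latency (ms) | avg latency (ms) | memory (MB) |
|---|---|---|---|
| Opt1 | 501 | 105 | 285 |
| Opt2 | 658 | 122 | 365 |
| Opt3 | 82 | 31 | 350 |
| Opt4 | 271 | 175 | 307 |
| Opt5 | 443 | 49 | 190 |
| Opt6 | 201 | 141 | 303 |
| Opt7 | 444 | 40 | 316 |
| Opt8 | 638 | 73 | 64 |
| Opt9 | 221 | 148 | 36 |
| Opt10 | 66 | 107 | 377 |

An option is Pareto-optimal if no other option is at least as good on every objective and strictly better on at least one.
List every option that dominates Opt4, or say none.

Opt6, Opt9

Opt6: p99 latency 201≤271, avg latency 141≤175, memory 303≤307 — dominates Opt4.
Opt9: p99 latency 221≤271, avg latency 148≤175, memory 36≤307 — dominates Opt4.
Others (Opt1, Opt2, Opt3, Opt5, Opt7, Opt8, Opt10) are each worse than Opt4 on at least one objective.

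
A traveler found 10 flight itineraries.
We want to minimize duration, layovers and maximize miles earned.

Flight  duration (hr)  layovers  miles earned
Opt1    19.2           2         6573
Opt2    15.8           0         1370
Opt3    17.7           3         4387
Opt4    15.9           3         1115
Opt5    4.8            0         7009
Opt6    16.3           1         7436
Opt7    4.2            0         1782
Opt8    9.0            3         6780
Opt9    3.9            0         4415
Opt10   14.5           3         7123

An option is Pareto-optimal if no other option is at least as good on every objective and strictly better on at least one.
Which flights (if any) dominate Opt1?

Opt5: duration 4.8≤19.2, layovers 0≤2, miles earned 7009≥6573 — dominates Opt1.
Opt6: duration 16.3≤19.2, layovers 1≤2, miles earned 7436≥6573 — dominates Opt1.
Others (Opt2, Opt3, Opt4, Opt7, Opt8, Opt9, Opt10) are each worse than Opt1 on at least one objective.

Opt5, Opt6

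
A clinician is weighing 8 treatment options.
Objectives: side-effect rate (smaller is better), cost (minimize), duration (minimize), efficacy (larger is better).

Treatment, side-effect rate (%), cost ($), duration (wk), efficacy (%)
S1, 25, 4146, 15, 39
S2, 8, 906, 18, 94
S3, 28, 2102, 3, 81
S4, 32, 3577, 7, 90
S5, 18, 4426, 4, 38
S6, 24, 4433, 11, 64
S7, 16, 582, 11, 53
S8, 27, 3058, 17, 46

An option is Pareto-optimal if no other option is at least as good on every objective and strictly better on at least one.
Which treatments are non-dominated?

S1: dominated by S7 (side-effect rate 16≤25, cost 582≤4146, duration 11≤15, efficacy 53≥39).
S2: not dominated (best side-effect rate).
S3: not dominated (best duration).
S4: not dominated.
S5: not dominated.
S6: not dominated.
S7: not dominated (best cost).
S8: dominated by S7 (side-effect rate 16≤27, cost 582≤3058, duration 11≤17, efficacy 53≥46).

S2, S3, S4, S5, S6, S7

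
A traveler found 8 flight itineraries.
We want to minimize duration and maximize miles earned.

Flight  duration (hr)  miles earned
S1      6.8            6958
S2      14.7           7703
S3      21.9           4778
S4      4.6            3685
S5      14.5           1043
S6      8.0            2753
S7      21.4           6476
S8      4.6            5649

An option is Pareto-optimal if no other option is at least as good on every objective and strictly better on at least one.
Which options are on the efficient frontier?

S1, S2, S8

S1: not dominated.
S2: not dominated (best miles earned).
S3: dominated by S1 (duration 6.8≤21.9, miles earned 6958≥4778).
S4: dominated by S8 (duration 4.6≤4.6, miles earned 5649≥3685).
S5: dominated by S1 (duration 6.8≤14.5, miles earned 6958≥1043).
S6: dominated by S1 (duration 6.8≤8.0, miles earned 6958≥2753).
S7: dominated by S1 (duration 6.8≤21.4, miles earned 6958≥6476).
S8: not dominated.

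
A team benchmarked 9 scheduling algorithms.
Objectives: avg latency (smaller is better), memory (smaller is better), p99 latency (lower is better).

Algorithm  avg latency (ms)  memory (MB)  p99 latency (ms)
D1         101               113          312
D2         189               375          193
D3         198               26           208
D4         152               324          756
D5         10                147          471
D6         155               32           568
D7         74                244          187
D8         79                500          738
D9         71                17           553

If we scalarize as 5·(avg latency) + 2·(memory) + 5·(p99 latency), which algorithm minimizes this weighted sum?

D7

D1: 5·101 + 2·113 + 5·312 = 2291
D2: 5·189 + 2·375 + 5·193 = 2660
D3: 5·198 + 2·26 + 5·208 = 2082
D4: 5·152 + 2·324 + 5·756 = 5188
D5: 5·10 + 2·147 + 5·471 = 2699
D6: 5·155 + 2·32 + 5·568 = 3679
D7: 5·74 + 2·244 + 5·187 = 1793
D8: 5·79 + 2·500 + 5·738 = 5085
D9: 5·71 + 2·17 + 5·553 = 3154
Lowest: D7 at 1793.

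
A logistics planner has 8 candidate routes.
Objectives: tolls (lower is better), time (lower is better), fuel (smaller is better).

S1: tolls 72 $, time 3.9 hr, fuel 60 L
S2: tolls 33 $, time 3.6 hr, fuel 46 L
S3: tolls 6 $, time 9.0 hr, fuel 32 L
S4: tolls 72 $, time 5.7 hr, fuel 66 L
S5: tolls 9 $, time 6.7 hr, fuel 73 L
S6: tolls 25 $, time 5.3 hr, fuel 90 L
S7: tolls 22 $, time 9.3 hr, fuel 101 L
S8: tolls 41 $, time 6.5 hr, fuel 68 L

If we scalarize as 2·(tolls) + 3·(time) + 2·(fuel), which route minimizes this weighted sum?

S1: 2·72 + 3·3.9 + 2·60 = 275.7
S2: 2·33 + 3·3.6 + 2·46 = 168.8
S3: 2·6 + 3·9.0 + 2·32 = 103.0
S4: 2·72 + 3·5.7 + 2·66 = 293.1
S5: 2·9 + 3·6.7 + 2·73 = 184.1
S6: 2·25 + 3·5.3 + 2·90 = 245.9
S7: 2·22 + 3·9.3 + 2·101 = 273.9
S8: 2·41 + 3·6.5 + 2·68 = 237.5
Lowest: S3 at 103.0.

S3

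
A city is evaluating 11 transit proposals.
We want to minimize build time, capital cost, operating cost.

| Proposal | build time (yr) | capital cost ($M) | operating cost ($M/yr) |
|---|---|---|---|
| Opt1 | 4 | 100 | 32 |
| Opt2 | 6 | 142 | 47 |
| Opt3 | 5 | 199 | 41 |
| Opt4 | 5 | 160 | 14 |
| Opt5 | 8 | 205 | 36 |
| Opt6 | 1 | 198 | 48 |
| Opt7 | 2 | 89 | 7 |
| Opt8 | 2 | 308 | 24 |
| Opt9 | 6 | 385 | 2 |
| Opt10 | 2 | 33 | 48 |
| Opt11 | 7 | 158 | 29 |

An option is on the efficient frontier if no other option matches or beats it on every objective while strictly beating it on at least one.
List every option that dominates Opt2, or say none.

Opt1: build time 4≤6, capital cost 100≤142, operating cost 32≤47 — dominates Opt2.
Opt7: build time 2≤6, capital cost 89≤142, operating cost 7≤47 — dominates Opt2.
Others (Opt3, Opt4, Opt5, Opt6, Opt8, Opt9, Opt10, Opt11) are each worse than Opt2 on at least one objective.

Opt1, Opt7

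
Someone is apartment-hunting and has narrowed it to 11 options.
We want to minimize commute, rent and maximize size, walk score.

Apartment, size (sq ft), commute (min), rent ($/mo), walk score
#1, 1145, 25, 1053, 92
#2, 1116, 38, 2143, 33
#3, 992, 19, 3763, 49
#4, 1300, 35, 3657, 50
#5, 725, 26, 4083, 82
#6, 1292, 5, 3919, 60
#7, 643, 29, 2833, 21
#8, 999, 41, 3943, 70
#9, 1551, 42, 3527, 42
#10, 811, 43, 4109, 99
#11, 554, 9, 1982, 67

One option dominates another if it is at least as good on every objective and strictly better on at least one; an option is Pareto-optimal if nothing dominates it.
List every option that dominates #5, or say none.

#1

#1: size 1145≥725, commute 25≤26, rent 1053≤4083, walk score 92≥82 — dominates #5.
Others (#2, #3, #4, #6, #7, #8, #9, #10, #11) are each worse than #5 on at least one objective.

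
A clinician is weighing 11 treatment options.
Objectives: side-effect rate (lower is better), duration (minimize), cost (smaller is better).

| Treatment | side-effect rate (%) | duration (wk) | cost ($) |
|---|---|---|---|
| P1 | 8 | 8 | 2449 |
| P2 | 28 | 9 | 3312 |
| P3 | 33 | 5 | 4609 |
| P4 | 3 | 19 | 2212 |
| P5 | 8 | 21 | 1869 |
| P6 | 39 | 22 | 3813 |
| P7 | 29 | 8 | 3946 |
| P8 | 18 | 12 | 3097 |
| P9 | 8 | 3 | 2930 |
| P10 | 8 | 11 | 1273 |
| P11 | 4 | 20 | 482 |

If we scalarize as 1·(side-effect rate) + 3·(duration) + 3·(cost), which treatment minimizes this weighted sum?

P1: 1·8 + 3·8 + 3·2449 = 7379
P2: 1·28 + 3·9 + 3·3312 = 9991
P3: 1·33 + 3·5 + 3·4609 = 13875
P4: 1·3 + 3·19 + 3·2212 = 6696
P5: 1·8 + 3·21 + 3·1869 = 5678
P6: 1·39 + 3·22 + 3·3813 = 11544
P7: 1·29 + 3·8 + 3·3946 = 11891
P8: 1·18 + 3·12 + 3·3097 = 9345
P9: 1·8 + 3·3 + 3·2930 = 8807
P10: 1·8 + 3·11 + 3·1273 = 3860
P11: 1·4 + 3·20 + 3·482 = 1510
Lowest: P11 at 1510.

P11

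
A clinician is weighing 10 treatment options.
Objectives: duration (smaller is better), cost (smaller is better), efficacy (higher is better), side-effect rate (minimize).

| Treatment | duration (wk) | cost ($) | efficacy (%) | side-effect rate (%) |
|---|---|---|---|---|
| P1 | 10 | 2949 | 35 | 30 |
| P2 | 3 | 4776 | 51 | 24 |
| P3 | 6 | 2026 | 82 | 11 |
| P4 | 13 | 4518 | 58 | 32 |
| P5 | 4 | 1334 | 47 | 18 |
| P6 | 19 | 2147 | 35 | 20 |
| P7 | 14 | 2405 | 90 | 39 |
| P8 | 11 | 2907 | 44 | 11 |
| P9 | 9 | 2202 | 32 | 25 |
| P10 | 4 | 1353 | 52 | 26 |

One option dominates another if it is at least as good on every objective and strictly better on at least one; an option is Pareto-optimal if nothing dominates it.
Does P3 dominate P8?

P3 vs P8: duration 6≤11, cost 2026≤2907, efficacy 82≥44, side-effect rate 11≤11 — P3 is at least as good on every objective with at least one strict improvement.

Yes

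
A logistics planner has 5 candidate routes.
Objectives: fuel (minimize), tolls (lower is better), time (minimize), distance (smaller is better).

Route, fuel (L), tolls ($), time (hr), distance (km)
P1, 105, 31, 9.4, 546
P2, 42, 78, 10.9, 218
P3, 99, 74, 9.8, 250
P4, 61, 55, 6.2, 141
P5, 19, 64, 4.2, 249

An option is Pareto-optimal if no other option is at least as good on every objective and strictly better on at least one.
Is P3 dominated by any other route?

P4 vs P3: fuel 61≤99, tolls 55≤74, time 6.2≤9.8, distance 141≤250 — P4 is at least as good on every objective and strictly better on at least one, so P4 dominates P3.

Yes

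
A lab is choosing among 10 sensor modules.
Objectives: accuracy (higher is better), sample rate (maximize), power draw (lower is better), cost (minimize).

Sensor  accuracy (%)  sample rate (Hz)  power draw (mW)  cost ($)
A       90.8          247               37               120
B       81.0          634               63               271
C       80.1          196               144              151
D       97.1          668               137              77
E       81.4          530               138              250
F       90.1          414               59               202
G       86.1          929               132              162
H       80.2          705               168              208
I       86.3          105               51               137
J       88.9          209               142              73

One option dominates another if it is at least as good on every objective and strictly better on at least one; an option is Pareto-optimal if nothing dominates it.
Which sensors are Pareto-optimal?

A: not dominated (best power draw).
B: not dominated.
C: dominated by A (accuracy 90.8≥80.1, sample rate 247≥196, power draw 37≤144, cost 120≤151).
D: not dominated (best accuracy).
E: dominated by D (accuracy 97.1≥81.4, sample rate 668≥530, power draw 137≤138, cost 77≤250).
F: not dominated.
G: not dominated (best sample rate).
H: dominated by G (accuracy 86.1≥80.2, sample rate 929≥705, power draw 132≤168, cost 162≤208).
I: dominated by A (accuracy 90.8≥86.3, sample rate 247≥105, power draw 37≤51, cost 120≤137).
J: not dominated (best cost).

A, B, D, F, G, J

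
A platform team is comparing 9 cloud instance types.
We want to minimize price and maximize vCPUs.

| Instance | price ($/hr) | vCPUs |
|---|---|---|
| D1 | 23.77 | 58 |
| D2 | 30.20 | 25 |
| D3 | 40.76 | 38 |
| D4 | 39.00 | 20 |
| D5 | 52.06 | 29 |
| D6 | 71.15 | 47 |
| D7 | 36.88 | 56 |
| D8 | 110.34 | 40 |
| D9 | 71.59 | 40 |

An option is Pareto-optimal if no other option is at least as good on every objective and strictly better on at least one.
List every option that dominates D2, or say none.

D1

D1: price 23.77≤30.20, vCPUs 58≥25 — dominates D2.
Others (D3, D4, D5, D6, D7, D8, D9) are each worse than D2 on at least one objective.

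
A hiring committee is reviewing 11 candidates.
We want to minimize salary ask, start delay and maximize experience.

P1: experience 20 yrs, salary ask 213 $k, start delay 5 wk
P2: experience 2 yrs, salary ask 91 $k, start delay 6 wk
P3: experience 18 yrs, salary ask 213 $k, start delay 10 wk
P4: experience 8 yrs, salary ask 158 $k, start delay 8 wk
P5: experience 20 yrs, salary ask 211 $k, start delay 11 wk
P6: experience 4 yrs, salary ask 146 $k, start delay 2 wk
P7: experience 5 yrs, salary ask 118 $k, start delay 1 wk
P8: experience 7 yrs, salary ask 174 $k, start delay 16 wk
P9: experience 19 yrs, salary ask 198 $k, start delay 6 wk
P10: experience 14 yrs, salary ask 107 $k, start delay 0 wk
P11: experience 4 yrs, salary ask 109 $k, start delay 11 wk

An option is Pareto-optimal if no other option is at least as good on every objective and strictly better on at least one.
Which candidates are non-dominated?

P1, P2, P5, P9, P10

P1: not dominated.
P2: not dominated (best salary ask).
P3: dominated by P1 (experience 20≥18, salary ask 213≤213, start delay 5≤10).
P4: dominated by P10 (experience 14≥8, salary ask 107≤158, start delay 0≤8).
P5: not dominated.
P6: dominated by P7 (experience 5≥4, salary ask 118≤146, start delay 1≤2).
P7: dominated by P10 (experience 14≥5, salary ask 107≤118, start delay 0≤1).
P8: dominated by P4 (experience 8≥7, salary ask 158≤174, start delay 8≤16).
P9: not dominated.
P10: not dominated (best start delay).
P11: dominated by P10 (experience 14≥4, salary ask 107≤109, start delay 0≤11).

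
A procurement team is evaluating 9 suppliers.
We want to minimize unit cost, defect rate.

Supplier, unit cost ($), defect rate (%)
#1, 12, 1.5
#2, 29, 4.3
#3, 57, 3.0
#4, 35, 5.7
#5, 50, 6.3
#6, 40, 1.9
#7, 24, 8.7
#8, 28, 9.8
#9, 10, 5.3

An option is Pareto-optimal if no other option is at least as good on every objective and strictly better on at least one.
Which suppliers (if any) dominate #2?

#1: unit cost 12≤29, defect rate 1.5≤4.3 — dominates #2.
Others (#3, #4, #5, #6, #7, #8, #9) are each worse than #2 on at least one objective.

#1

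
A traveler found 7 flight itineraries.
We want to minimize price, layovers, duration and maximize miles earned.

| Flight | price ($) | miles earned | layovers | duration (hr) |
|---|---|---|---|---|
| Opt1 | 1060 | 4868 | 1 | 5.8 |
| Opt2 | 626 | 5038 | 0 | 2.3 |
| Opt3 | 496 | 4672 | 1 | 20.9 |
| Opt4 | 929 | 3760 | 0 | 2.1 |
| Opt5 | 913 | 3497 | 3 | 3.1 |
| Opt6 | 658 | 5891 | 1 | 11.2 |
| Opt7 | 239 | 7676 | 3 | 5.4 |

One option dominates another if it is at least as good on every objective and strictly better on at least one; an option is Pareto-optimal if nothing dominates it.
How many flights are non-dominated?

Opt1: dominated by Opt2 (price 626≤1060, miles earned 5038≥4868, layovers 0≤1, duration 2.3≤5.8).
Opt2: not dominated.
Opt3: not dominated.
Opt4: not dominated (best duration).
Opt5: dominated by Opt2 (price 626≤913, miles earned 5038≥3497, layovers 0≤3, duration 2.3≤3.1).
Opt6: not dominated.
Opt7: not dominated (best price).
Pareto-optimal: Opt2, Opt3, Opt4, Opt6, Opt7 → 5.

5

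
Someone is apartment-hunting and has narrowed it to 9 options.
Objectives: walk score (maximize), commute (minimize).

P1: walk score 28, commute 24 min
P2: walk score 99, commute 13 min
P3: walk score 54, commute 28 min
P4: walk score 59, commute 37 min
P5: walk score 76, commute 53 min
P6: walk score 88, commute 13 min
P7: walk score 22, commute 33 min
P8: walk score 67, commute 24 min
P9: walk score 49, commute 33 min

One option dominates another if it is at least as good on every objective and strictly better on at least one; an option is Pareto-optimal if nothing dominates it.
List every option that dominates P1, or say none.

P2, P6, P8

P2: walk score 99≥28, commute 13≤24 — dominates P1.
P6: walk score 88≥28, commute 13≤24 — dominates P1.
P8: walk score 67≥28, commute 24≤24 — dominates P1.
Others (P3, P4, P5, P7, P9) are each worse than P1 on at least one objective.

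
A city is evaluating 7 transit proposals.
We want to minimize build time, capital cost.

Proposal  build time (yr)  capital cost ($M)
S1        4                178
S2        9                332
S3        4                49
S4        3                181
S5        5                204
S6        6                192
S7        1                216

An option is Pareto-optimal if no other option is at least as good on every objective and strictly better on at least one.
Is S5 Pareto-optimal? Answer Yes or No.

No

S1 vs S5: build time 4≤5, capital cost 178≤204 — S1 is at least as good on every objective and strictly better on at least one, so S1 dominates S5.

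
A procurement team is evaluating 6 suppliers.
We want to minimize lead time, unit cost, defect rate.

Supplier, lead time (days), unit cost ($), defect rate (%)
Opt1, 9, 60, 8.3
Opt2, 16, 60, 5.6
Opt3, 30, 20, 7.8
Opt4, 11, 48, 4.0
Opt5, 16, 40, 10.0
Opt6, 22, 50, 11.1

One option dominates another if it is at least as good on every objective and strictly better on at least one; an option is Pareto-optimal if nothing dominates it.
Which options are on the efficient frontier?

Opt1, Opt3, Opt4, Opt5

Opt1: not dominated (best lead time).
Opt2: dominated by Opt4 (lead time 11≤16, unit cost 48≤60, defect rate 4.0≤5.6).
Opt3: not dominated (best unit cost).
Opt4: not dominated (best defect rate).
Opt5: not dominated.
Opt6: dominated by Opt4 (lead time 11≤22, unit cost 48≤50, defect rate 4.0≤11.1).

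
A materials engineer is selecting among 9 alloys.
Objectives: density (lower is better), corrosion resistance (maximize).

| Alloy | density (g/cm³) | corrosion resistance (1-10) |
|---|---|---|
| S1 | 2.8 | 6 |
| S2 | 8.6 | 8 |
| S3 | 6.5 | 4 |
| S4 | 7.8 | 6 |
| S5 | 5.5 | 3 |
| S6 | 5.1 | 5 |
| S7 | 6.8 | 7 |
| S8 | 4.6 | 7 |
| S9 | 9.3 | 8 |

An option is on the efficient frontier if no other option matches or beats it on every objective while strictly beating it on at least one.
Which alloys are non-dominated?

S1: not dominated (best density).
S2: not dominated.
S3: dominated by S1 (density 2.8≤6.5, corrosion resistance 6≥4).
S4: dominated by S1 (density 2.8≤7.8, corrosion resistance 6≥6).
S5: dominated by S1 (density 2.8≤5.5, corrosion resistance 6≥3).
S6: dominated by S1 (density 2.8≤5.1, corrosion resistance 6≥5).
S7: dominated by S8 (density 4.6≤6.8, corrosion resistance 7≥7).
S8: not dominated.
S9: dominated by S2 (density 8.6≤9.3, corrosion resistance 8≥8).

S1, S2, S8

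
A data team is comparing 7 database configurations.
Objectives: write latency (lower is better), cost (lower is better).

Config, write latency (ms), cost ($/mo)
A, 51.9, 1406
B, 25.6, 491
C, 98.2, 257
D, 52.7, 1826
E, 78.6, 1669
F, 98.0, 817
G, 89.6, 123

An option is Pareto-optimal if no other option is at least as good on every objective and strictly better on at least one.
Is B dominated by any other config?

No

A: worse on write latency (51.9 vs 25.6).
C: worse on write latency (98.2 vs 25.6).
D: worse on write latency (52.7 vs 25.6).
E: worse on write latency (78.6 vs 25.6).
F: worse on write latency (98.0 vs 25.6).
G: worse on write latency (89.6 vs 25.6).
No option is at least as good as B on every objective and strictly better on one.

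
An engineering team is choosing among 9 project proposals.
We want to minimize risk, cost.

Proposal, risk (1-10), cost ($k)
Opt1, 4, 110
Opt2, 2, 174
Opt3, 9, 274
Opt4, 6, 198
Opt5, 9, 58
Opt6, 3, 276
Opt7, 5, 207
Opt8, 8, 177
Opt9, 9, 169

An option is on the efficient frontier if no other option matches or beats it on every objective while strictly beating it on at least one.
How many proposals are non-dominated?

Opt1: not dominated.
Opt2: not dominated (best risk).
Opt3: dominated by Opt1 (risk 4≤9, cost 110≤274).
Opt4: dominated by Opt1 (risk 4≤6, cost 110≤198).
Opt5: not dominated (best cost).
Opt6: dominated by Opt2 (risk 2≤3, cost 174≤276).
Opt7: dominated by Opt1 (risk 4≤5, cost 110≤207).
Opt8: dominated by Opt1 (risk 4≤8, cost 110≤177).
Opt9: dominated by Opt1 (risk 4≤9, cost 110≤169).
Pareto-optimal: Opt1, Opt2, Opt5 → 3.

3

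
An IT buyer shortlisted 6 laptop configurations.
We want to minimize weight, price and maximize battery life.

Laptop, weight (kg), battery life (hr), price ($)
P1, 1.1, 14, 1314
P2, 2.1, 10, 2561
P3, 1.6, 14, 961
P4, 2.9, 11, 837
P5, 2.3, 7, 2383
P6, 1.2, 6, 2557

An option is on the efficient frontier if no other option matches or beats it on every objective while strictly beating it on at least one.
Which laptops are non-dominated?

P1, P3, P4

P1: not dominated (best weight).
P2: dominated by P1 (weight 1.1≤2.1, battery life 14≥10, price 1314≤2561).
P3: not dominated.
P4: not dominated (best price).
P5: dominated by P1 (weight 1.1≤2.3, battery life 14≥7, price 1314≤2383).
P6: dominated by P1 (weight 1.1≤1.2, battery life 14≥6, price 1314≤2557).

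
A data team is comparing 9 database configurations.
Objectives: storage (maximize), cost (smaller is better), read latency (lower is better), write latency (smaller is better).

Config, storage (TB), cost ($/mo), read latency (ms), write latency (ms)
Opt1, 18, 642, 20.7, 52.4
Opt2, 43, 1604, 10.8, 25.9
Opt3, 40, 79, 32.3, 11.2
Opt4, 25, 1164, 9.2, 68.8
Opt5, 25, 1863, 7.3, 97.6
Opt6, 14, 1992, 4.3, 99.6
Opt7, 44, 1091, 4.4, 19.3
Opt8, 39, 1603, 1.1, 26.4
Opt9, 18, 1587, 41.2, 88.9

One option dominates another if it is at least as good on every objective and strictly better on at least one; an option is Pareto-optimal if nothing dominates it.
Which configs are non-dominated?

Opt1: not dominated.
Opt2: dominated by Opt7 (storage 44≥43, cost 1091≤1604, read latency 4.4≤10.8, write latency 19.3≤25.9).
Opt3: not dominated (best cost).
Opt4: dominated by Opt7 (storage 44≥25, cost 1091≤1164, read latency 4.4≤9.2, write latency 19.3≤68.8).
Opt5: dominated by Opt7 (storage 44≥25, cost 1091≤1863, read latency 4.4≤7.3, write latency 19.3≤97.6).
Opt6: dominated by Opt8 (storage 39≥14, cost 1603≤1992, read latency 1.1≤4.3, write latency 26.4≤99.6).
Opt7: not dominated (best storage).
Opt8: not dominated (best read latency).
Opt9: dominated by Opt1 (storage 18≥18, cost 642≤1587, read latency 20.7≤41.2, write latency 52.4≤88.9).

Opt1, Opt3, Opt7, Opt8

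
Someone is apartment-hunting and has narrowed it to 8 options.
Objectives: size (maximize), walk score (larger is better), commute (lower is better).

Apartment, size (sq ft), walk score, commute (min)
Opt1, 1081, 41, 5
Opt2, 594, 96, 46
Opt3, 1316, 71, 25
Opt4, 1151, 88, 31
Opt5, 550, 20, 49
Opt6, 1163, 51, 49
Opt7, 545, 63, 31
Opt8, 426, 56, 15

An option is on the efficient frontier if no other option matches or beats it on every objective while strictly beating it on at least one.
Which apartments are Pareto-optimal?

Opt1, Opt2, Opt3, Opt4, Opt8

Opt1: not dominated (best commute).
Opt2: not dominated (best walk score).
Opt3: not dominated (best size).
Opt4: not dominated.
Opt5: dominated by Opt1 (size 1081≥550, walk score 41≥20, commute 5≤49).
Opt6: dominated by Opt3 (size 1316≥1163, walk score 71≥51, commute 25≤49).
Opt7: dominated by Opt3 (size 1316≥545, walk score 71≥63, commute 25≤31).
Opt8: not dominated.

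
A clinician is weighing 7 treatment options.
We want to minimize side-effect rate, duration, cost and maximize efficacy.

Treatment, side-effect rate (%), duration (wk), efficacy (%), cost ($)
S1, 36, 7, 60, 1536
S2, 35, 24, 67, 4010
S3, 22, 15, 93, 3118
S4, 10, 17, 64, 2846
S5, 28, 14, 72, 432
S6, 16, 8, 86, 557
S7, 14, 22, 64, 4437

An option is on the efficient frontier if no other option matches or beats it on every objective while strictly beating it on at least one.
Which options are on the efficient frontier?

S1, S3, S4, S5, S6

S1: not dominated (best duration).
S2: dominated by S3 (side-effect rate 22≤35, duration 15≤24, efficacy 93≥67, cost 3118≤4010).
S3: not dominated (best efficacy).
S4: not dominated (best side-effect rate).
S5: not dominated (best cost).
S6: not dominated.
S7: dominated by S4 (side-effect rate 10≤14, duration 17≤22, efficacy 64≥64, cost 2846≤4437).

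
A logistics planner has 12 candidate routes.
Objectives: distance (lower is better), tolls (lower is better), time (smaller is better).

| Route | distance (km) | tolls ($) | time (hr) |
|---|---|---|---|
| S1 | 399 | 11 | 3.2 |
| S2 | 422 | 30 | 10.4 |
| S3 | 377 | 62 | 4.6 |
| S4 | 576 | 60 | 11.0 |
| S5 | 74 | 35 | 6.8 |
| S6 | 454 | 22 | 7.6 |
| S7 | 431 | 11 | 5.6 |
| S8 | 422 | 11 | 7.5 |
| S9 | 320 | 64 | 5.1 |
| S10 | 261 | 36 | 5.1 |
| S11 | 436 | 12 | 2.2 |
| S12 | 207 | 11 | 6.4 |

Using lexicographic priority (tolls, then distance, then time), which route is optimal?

First minimize tolls: best is 11, kept {S1, S7, S8, S12}.
Then minimize distance: best is 207, kept {S12}.

S12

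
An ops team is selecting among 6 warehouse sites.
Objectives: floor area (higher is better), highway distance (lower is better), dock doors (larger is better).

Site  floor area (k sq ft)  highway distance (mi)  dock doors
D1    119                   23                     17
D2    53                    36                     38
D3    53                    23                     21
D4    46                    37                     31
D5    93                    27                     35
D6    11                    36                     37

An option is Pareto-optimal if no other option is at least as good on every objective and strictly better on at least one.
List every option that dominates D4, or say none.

D2, D5

D2: floor area 53≥46, highway distance 36≤37, dock doors 38≥31 — dominates D4.
D5: floor area 93≥46, highway distance 27≤37, dock doors 35≥31 — dominates D4.
Others (D1, D3, D6) are each worse than D4 on at least one objective.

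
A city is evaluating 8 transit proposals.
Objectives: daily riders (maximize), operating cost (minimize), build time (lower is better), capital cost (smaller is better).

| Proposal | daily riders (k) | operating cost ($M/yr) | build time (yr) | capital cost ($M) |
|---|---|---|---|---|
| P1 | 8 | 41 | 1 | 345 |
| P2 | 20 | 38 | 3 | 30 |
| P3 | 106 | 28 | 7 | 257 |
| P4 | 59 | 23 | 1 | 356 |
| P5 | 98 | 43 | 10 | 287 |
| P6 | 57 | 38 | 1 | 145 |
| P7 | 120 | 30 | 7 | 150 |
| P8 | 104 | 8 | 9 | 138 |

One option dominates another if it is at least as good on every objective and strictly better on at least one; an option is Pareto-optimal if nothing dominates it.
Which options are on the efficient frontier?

P1: dominated by P6 (daily riders 57≥8, operating cost 38≤41, build time 1≤1, capital cost 145≤345).
P2: not dominated (best capital cost).
P3: not dominated.
P4: not dominated.
P5: dominated by P3 (daily riders 106≥98, operating cost 28≤43, build time 7≤10, capital cost 257≤287).
P6: not dominated.
P7: not dominated (best daily riders).
P8: not dominated (best operating cost).

P2, P3, P4, P6, P7, P8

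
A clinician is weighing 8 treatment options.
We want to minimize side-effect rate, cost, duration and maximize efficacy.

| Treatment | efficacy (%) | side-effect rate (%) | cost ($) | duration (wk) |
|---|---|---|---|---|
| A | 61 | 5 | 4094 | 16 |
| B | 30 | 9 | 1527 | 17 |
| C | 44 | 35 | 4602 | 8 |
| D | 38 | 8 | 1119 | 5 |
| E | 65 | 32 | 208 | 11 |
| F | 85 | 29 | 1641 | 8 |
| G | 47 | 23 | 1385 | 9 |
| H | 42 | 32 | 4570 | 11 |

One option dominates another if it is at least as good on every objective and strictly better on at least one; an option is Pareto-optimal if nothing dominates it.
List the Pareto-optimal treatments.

A, D, E, F, G

A: not dominated (best side-effect rate).
B: dominated by D (efficacy 38≥30, side-effect rate 8≤9, cost 1119≤1527, duration 5≤17).
C: dominated by F (efficacy 85≥44, side-effect rate 29≤35, cost 1641≤4602, duration 8≤8).
D: not dominated (best duration).
E: not dominated (best cost).
F: not dominated (best efficacy).
G: not dominated.
H: dominated by E (efficacy 65≥42, side-effect rate 32≤32, cost 208≤4570, duration 11≤11).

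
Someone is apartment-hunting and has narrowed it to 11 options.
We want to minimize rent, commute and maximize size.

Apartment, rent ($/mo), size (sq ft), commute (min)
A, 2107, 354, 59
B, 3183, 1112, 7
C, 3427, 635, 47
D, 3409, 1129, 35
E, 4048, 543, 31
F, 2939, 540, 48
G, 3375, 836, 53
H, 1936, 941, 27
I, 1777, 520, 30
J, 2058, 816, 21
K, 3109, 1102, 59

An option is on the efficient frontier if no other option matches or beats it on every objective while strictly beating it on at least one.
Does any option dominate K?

A: worse on size (354 vs 1102).
B: worse on rent (3183 vs 3109).
C: worse on rent (3427 vs 3109).
D: worse on rent (3409 vs 3109).
E: worse on rent (4048 vs 3109).
F: worse on size (540 vs 1102).
G: worse on rent (3375 vs 3109).
H: worse on size (941 vs 1102).
I: worse on size (520 vs 1102).
J: worse on size (816 vs 1102).
No option is at least as good as K on every objective and strictly better on one.

No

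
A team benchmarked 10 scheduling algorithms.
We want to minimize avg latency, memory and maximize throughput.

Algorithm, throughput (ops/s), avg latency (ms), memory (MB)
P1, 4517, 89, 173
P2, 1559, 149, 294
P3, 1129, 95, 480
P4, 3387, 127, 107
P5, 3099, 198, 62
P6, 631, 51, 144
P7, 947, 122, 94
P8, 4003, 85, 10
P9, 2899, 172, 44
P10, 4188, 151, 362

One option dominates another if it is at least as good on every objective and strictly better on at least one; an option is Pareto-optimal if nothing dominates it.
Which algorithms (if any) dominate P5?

P8

P8: throughput 4003≥3099, avg latency 85≤198, memory 10≤62 — dominates P5.
Others (P1, P2, P3, P4, P6, P7, P9, P10) are each worse than P5 on at least one objective.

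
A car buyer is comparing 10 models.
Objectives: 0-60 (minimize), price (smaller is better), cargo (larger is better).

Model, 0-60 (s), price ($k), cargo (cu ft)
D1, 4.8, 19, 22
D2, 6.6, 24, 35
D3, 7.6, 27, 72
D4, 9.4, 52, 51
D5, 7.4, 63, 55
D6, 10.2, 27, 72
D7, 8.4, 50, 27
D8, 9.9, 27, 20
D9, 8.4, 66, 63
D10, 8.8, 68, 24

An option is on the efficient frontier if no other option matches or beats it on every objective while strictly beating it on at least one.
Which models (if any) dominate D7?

D2, D3

D2: 0-60 6.6≤8.4, price 24≤50, cargo 35≥27 — dominates D7.
D3: 0-60 7.6≤8.4, price 27≤50, cargo 72≥27 — dominates D7.
Others (D1, D4, D5, D6, D8, D9, D10) are each worse than D7 on at least one objective.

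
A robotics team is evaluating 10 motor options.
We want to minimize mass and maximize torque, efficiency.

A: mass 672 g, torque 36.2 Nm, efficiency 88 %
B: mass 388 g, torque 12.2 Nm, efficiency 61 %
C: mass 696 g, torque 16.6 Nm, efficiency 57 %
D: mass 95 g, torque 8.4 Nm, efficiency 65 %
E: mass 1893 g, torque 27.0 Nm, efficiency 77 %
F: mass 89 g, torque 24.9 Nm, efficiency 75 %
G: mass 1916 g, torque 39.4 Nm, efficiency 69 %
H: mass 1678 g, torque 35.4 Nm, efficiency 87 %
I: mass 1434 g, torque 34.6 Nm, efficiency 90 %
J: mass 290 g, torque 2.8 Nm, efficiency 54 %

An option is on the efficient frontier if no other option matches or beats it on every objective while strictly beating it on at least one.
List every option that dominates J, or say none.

D, F

D: mass 95≤290, torque 8.4≥2.8, efficiency 65≥54 — dominates J.
F: mass 89≤290, torque 24.9≥2.8, efficiency 75≥54 — dominates J.
Others (A, B, C, E, G, H, I) are each worse than J on at least one objective.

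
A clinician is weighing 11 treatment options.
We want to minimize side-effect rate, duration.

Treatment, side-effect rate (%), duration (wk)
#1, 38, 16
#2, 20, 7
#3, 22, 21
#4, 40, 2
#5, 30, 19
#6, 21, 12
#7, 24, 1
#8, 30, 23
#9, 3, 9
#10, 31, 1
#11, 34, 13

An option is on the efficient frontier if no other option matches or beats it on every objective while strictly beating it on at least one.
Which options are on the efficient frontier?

#2, #7, #9

#1: dominated by #2 (side-effect rate 20≤38, duration 7≤16).
#2: not dominated.
#3: dominated by #2 (side-effect rate 20≤22, duration 7≤21).
#4: dominated by #7 (side-effect rate 24≤40, duration 1≤2).
#5: dominated by #2 (side-effect rate 20≤30, duration 7≤19).
#6: dominated by #2 (side-effect rate 20≤21, duration 7≤12).
#7: not dominated.
#8: dominated by #2 (side-effect rate 20≤30, duration 7≤23).
#9: not dominated (best side-effect rate).
#10: dominated by #7 (side-effect rate 24≤31, duration 1≤1).
#11: dominated by #2 (side-effect rate 20≤34, duration 7≤13).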